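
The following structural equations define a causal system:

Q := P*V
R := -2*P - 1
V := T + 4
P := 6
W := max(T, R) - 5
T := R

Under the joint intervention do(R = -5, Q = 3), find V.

-1

Setting R = -5, Q = 3 by intervention discards those variables' equations.
T = R  [with R=-5]  = -5
V = T + 4  [with T=-5]  = -1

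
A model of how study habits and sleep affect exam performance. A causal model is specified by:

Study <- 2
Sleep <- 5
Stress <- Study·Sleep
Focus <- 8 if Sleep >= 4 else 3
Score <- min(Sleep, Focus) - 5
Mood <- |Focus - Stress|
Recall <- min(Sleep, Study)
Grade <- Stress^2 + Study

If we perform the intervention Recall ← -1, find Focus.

8

Under do(Recall=-1), the mechanism Recall <- min(Sleep, Study) is discarded; Recall is fixed at -1.
Since Focus is not a descendant of the intervened variable, it is unaffected.
Focus = 8 if Sleep >= 4 else 3  [with Sleep=5]  = 8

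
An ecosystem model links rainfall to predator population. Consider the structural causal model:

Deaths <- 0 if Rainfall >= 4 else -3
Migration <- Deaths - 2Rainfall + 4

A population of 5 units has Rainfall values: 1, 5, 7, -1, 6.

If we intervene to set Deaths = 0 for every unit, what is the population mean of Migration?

-3.2

Under do(Deaths=0), Deaths's equation is replaced by Deaths=0 for every unit. Per-unit Migration: 2, -6, -10, 6, -8. Mean = -3.2.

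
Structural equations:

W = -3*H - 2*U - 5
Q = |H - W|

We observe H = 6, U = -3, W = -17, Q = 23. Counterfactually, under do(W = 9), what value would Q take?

The intervention breaks the incoming arrows to W: W = -3*H - 2*U - 5 no longer applies, and W = 9.
Q = |H - W|  [with H=6, W=9]  = 3

3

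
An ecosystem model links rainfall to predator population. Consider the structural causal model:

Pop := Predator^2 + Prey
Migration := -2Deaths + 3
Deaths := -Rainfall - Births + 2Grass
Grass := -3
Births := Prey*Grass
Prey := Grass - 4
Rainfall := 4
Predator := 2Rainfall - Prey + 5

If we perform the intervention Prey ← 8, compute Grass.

-3

Under do(Prey=8), the mechanism Prey := Grass - 4 is discarded; Prey is fixed at 8.
Since Grass is not a descendant of the intervened variable, it is unaffected.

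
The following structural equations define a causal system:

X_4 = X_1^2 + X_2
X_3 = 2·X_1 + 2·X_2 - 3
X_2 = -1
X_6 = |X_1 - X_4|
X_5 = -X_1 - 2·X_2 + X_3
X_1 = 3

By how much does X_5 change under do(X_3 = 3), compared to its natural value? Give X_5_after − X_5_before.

do(X_3=3) replaces the equation X_3 = 2·X_1 + 2·X_2 - 3 with the constant X_3 = 3.
X_5 = -X_1 - 2·X_2 + X_3  [with X_1=3, X_2=-1, X_3=3]  = 2
Without intervention: X_3 = 2·X_1 + 2·X_2 - 3  [with X_1=3, X_2=-1]  = 1; X_5 = -X_1 - 2·X_2 + X_3  [with X_1=3, X_2=-1, X_3=1]  = 0.
Change = 2 − 0 = 2.

2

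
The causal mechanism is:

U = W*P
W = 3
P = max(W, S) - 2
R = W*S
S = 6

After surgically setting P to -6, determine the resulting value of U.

-18

The intervention breaks the incoming arrows to P: P = max(W, S) - 2 no longer applies, and P = -6.
U = W*P  [with W=3, P=-6]  = -18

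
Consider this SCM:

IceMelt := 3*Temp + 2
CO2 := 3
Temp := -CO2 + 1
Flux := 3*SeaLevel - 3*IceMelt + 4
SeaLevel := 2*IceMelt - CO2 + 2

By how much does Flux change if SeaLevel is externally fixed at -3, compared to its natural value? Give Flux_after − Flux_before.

18

Intervening sets SeaLevel = -3 and removes its equation (SeaLevel := 2*IceMelt - CO2 + 2).
Temp = -CO2 + 1  [with CO2=3]  = -2
IceMelt = 3*Temp + 2  [with Temp=-2]  = -4
Flux = 3*SeaLevel - 3*IceMelt + 4  [with SeaLevel=-3, IceMelt=-4]  = 7
Without intervention: Temp = -CO2 + 1  [with CO2=3]  = -2; IceMelt = 3*Temp + 2  [with Temp=-2]  = -4; SeaLevel = 2*IceMelt - CO2 + 2  [with IceMelt=-4, CO2=3]  = -9; Flux = 3*SeaLevel - 3*IceMelt + 4  [with SeaLevel=-9, IceMelt=-4]  = -11.
Change = 7 − (-11) = 18.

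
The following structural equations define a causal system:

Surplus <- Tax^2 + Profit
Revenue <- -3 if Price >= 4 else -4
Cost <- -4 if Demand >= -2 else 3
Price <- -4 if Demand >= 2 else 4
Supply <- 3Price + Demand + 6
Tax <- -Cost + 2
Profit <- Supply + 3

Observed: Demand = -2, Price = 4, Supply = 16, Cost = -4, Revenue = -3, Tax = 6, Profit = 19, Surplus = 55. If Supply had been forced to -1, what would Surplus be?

The intervention breaks the incoming arrows to Supply: Supply <- 3Price + Demand + 6 no longer applies, and Supply = -1.
Cost = -4 if Demand >= -2 else 3  [with Demand=-2]  = -4
Tax = -Cost + 2  [with Cost=-4]  = 6
Profit = Supply + 3  [with Supply=-1]  = 2
Surplus = Tax^2 + Profit  [with Tax=6, Profit=2]  = 38

38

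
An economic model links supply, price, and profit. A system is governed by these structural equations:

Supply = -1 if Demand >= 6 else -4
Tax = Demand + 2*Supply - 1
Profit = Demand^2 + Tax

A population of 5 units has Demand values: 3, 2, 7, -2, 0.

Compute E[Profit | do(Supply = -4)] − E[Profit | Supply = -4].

10.2

Under do(Supply=-4), Supply's equation is replaced by Supply=-4 for every unit. Per-unit Profit: 3, -3, 47, -7, -9. Mean = 6.2.
Observing Supply=-4 restricts to units where Supply's equation naturally yields -4: Demand ∈ {3, 2, -2, 0}. In that subpopulation Profit = 3, -3, -7, -9, mean -4.
Difference = 6.2 − (-4) = 10.2.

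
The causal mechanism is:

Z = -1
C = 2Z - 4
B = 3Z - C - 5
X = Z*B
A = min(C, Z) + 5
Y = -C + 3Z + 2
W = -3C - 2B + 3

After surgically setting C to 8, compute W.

Under do(C=8), the mechanism C = 2Z - 4 is discarded; C is fixed at 8.
B = 3Z - C - 5  [with Z=-1, C=8]  = -16
W = -3C - 2B + 3  [with C=8, B=-16]  = 11

11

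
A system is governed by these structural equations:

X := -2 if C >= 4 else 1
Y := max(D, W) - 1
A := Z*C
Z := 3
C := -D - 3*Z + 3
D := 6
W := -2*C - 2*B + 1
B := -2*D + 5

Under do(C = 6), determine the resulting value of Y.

5

The intervention breaks the incoming arrows to C: C := -D - 3*Z + 3 no longer applies, and C = 6.
B = -2*D + 5  [with D=6]  = -7
W = -2*C - 2*B + 1  [with C=6, B=-7]  = 3
Y = max(D, W) - 1  [with D=6, W=3]  = 5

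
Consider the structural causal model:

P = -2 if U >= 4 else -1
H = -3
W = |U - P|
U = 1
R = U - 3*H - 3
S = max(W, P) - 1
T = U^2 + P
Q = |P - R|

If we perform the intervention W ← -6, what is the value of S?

-2

Intervening sets W = -6 and removes its equation (W = |U - P|).
P = -2 if U >= 4 else -1  [with U=1]  = -1
S = max(W, P) - 1  [with W=-6, P=-1]  = -2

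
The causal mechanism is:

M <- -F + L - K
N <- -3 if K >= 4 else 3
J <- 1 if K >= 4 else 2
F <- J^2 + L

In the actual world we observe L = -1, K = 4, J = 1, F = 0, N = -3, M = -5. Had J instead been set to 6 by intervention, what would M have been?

-40

The intervention breaks the incoming arrows to J: J <- 1 if K >= 4 else 2 no longer applies, and J = 6.
F = J^2 + L  [with J=6, L=-1]  = 35
M = -F + L - K  [with F=35, L=-1, K=4]  = -40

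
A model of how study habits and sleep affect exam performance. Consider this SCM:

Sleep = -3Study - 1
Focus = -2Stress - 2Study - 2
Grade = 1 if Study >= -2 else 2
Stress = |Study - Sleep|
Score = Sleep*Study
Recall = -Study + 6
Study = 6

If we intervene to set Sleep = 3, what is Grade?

Under do(Sleep=3), the mechanism Sleep = -3Study - 1 is discarded; Sleep is fixed at 3.
No directed path runs from Sleep to Grade, so Grade keeps its natural value.
Grade = 1 if Study >= -2 else 2  [with Study=6]  = 1

1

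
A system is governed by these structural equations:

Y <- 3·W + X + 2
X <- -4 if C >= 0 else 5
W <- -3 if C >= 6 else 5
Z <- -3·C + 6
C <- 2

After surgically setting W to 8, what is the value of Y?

The intervention breaks the incoming arrows to W: W <- -3 if C >= 6 else 5 no longer applies, and W = 8.
X = -4 if C >= 0 else 5  [with C=2]  = -4
Y = 3·W + X + 2  [with W=8, X=-4]  = 22

22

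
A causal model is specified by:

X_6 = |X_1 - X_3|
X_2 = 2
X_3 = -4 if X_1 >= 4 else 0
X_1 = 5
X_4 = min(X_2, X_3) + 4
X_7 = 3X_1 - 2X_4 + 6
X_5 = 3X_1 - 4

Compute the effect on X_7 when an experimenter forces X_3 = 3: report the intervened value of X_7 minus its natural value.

The intervention breaks the incoming arrows to X_3: X_3 = -4 if X_1 >= 4 else 0 no longer applies, and X_3 = 3.
X_4 = min(X_2, X_3) + 4  [with X_2=2, X_3=3]  = 6
X_7 = 3X_1 - 2X_4 + 6  [with X_1=5, X_4=6]  = 9
Without intervention: X_3 = -4 if X_1 >= 4 else 0  [with X_1=5]  = -4; X_4 = min(X_2, X_3) + 4  [with X_2=2, X_3=-4]  = 0; X_7 = 3X_1 - 2X_4 + 6  [with X_1=5, X_4=0]  = 21.
Change = 9 − 21 = -12.

-12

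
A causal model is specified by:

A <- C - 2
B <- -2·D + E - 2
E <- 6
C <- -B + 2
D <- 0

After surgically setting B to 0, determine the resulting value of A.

0

do(B=0) replaces the equation B <- -2·D + E - 2 with the constant B = 0.
C = -B + 2  [with B=0]  = 2
A = C - 2  [with C=2]  = 0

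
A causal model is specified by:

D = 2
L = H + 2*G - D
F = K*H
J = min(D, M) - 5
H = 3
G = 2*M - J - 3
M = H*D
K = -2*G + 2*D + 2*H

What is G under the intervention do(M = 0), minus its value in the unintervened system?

do(M=0) replaces the equation M = H*D with the constant M = 0.
J = min(D, M) - 5  [with D=2, M=0]  = -5
G = 2*M - J - 3  [with M=0, J=-5]  = 2
Without intervention: M = H*D  [with H=3, D=2]  = 6; J = min(D, M) - 5  [with D=2, M=6]  = -3; G = 2*M - J - 3  [with M=6, J=-3]  = 12.
Change = 2 − 12 = -10.

-10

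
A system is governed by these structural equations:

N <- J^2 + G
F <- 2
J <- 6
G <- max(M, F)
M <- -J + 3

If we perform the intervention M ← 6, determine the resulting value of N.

do(M=6) replaces the equation M <- -J + 3 with the constant M = 6.
G = max(M, F)  [with M=6, F=2]  = 6
N = J^2 + G  [with J=6, G=6]  = 42

42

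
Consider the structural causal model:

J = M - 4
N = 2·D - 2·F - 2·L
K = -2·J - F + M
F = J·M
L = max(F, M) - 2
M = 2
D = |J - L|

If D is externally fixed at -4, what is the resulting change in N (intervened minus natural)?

-12

Intervening sets D = -4 and removes its equation (D = |J - L|).
J = M - 4  [with M=2]  = -2
F = J·M  [with J=-2, M=2]  = -4
L = max(F, M) - 2  [with F=-4, M=2]  = 0
N = 2·D - 2·F - 2·L  [with D=-4, F=-4, L=0]  = 0
Without intervention: J = M - 4  [with M=2]  = -2; F = J·M  [with J=-2, M=2]  = -4; L = max(F, M) - 2  [with F=-4, M=2]  = 0; D = |J - L|  [with J=-2, L=0]  = 2; N = 2·D - 2·F - 2·L  [with D=2, F=-4, L=0]  = 12.
Change = 0 − 12 = -12.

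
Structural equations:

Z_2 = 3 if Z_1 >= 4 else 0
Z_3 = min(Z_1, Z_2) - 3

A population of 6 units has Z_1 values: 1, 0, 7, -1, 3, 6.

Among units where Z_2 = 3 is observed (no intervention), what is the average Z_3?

Conditioning on Z_2=3 selects the 2 unit(s) with Z_1 ∈ {7, 6}. Their Z_3 values: 0, 0. Mean = 0.

0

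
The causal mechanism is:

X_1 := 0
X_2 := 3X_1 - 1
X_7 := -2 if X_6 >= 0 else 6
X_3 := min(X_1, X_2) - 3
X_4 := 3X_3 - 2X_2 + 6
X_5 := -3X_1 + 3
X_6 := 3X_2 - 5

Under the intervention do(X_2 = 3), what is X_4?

Under do(X_2=3), the mechanism X_2 := 3X_1 - 1 is discarded; X_2 is fixed at 3.
X_3 = min(X_1, X_2) - 3  [with X_1=0, X_2=3]  = -3
X_4 = 3X_3 - 2X_2 + 6  [with X_3=-3, X_2=3]  = -9

-9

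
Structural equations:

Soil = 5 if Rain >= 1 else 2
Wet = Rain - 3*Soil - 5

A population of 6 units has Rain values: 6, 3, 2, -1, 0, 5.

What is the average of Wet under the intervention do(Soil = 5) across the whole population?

Under do(Soil=5), Soil's equation is replaced by Soil=5 for every unit. Per-unit Wet: -14, -17, -18, -21, -20, -15. Mean = -17.5.

-17.5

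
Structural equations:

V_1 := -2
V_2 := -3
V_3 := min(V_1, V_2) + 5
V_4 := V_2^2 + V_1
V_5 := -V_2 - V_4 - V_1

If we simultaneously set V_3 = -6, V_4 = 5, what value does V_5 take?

0

Setting V_3 = -6, V_4 = 5 by intervention discards those variables' equations.
V_5 = -V_2 - V_4 - V_1  [with V_2=-3, V_4=5, V_1=-2]  = 0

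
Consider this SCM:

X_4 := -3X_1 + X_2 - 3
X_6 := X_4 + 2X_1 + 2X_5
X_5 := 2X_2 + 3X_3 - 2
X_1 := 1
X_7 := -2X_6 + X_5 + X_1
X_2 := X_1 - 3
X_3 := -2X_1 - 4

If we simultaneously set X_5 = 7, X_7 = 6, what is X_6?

8

Under do(X_5 = 7, X_7 = 6), each intervened variable's structural equation is replaced by its fixed value.
X_2 = X_1 - 3  [with X_1=1]  = -2
X_4 = -3X_1 + X_2 - 3  [with X_1=1, X_2=-2]  = -8
X_6 = X_4 + 2X_1 + 2X_5  [with X_4=-8, X_1=1, X_5=7]  = 8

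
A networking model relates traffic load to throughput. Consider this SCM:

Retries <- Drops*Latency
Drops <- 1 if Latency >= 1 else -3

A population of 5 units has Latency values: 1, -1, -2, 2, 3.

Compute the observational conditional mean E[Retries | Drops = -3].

4.5

E[Retries|Drops=-3] averages over only the 2 units with Drops=-3 (Latency = -1, -2): Retries = 3, 6, mean 4.5.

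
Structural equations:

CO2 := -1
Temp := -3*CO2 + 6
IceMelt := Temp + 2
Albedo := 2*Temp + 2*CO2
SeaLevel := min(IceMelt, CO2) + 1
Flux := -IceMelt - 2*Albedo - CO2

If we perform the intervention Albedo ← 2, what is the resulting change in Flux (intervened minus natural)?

Under do(Albedo=2), the mechanism Albedo := 2*Temp + 2*CO2 is discarded; Albedo is fixed at 2.
Temp = -3*CO2 + 6  [with CO2=-1]  = 9
IceMelt = Temp + 2  [with Temp=9]  = 11
Flux = -IceMelt - 2*Albedo - CO2  [with IceMelt=11, Albedo=2, CO2=-1]  = -14
Without intervention: Temp = -3*CO2 + 6  [with CO2=-1]  = 9; IceMelt = Temp + 2  [with Temp=9]  = 11; Albedo = 2*Temp + 2*CO2  [with Temp=9, CO2=-1]  = 16; Flux = -IceMelt - 2*Albedo - CO2  [with IceMelt=11, Albedo=16, CO2=-1]  = -42.
Change = -14 − (-42) = 28.

28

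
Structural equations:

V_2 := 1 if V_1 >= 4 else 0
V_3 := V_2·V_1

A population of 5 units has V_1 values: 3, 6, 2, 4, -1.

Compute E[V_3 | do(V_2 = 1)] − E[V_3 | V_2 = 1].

-2.2

Every unit gets V_2=1 under the intervention. V_3 values become 3, 6, 2, 4, -1; E[V_3|do(V_2=1)] = 2.8.
Conditioning on V_2=1 selects the 2 unit(s) with V_1 ∈ {6, 4}. Their V_3 values: 6, 4. Mean = 5.
Difference = 2.8 − 5 = -2.2.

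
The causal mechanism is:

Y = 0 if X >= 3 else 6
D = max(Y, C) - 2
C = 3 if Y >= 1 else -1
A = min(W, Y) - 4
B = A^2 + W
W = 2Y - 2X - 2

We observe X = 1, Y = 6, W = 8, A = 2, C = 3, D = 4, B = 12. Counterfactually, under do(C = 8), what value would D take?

6

The intervention breaks the incoming arrows to C: C = 3 if Y >= 1 else -1 no longer applies, and C = 8.
Y = 0 if X >= 3 else 6  [with X=1]  = 6
D = max(Y, C) - 2  [with Y=6, C=8]  = 6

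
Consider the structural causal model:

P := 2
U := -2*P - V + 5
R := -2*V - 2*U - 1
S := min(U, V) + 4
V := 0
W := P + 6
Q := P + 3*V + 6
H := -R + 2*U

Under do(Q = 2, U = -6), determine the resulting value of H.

-23

Under do(Q = 2, U = -6), each intervened variable's structural equation is replaced by its fixed value.
R = -2*V - 2*U - 1  [with V=0, U=-6]  = 11
H = -R + 2*U  [with R=11, U=-6]  = -23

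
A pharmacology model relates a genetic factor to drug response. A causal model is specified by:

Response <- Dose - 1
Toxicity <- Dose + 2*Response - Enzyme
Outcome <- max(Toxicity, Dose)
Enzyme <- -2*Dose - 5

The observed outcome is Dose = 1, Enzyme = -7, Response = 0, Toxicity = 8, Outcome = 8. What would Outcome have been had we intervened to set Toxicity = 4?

4

Intervening sets Toxicity = 4 and removes its equation (Toxicity <- Dose + 2*Response - Enzyme).
Outcome = max(Toxicity, Dose)  [with Toxicity=4, Dose=1]  = 4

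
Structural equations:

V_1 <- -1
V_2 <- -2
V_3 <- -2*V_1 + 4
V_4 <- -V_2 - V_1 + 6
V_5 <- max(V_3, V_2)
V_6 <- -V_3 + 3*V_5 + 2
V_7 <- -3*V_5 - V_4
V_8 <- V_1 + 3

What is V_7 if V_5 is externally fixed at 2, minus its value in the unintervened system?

Under do(V_5=2), the mechanism V_5 <- max(V_3, V_2) is discarded; V_5 is fixed at 2.
V_4 = -V_2 - V_1 + 6  [with V_2=-2, V_1=-1]  = 9
V_7 = -3*V_5 - V_4  [with V_5=2, V_4=9]  = -15
Without intervention: V_3 = -2*V_1 + 4  [with V_1=-1]  = 6; V_4 = -V_2 - V_1 + 6  [with V_2=-2, V_1=-1]  = 9; V_5 = max(V_3, V_2)  [with V_3=6, V_2=-2]  = 6; V_7 = -3*V_5 - V_4  [with V_5=6, V_4=9]  = -27.
Change = -15 − (-27) = 12.

12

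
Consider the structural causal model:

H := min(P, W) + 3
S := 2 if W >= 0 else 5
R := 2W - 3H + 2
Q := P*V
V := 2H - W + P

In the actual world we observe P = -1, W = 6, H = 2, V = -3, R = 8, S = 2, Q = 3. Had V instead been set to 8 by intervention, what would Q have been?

-8

The intervention breaks the incoming arrows to V: V := 2H - W + P no longer applies, and V = 8.
Q = P*V  [with P=-1, V=8]  = -8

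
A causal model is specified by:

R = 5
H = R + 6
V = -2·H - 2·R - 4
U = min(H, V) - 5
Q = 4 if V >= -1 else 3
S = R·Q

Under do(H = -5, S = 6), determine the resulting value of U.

-10

The joint intervention fixes H = -5, S = 6, removing each variable's own equation.
V = -2·H - 2·R - 4  [with H=-5, R=5]  = -4
U = min(H, V) - 5  [with H=-5, V=-4]  = -10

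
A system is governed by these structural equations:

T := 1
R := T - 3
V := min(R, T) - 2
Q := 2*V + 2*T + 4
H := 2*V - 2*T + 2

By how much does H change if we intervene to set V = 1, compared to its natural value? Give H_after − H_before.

do(V=1) replaces the equation V := min(R, T) - 2 with the constant V = 1.
H = 2*V - 2*T + 2  [with V=1, T=1]  = 2
Without intervention: R = T - 3  [with T=1]  = -2; V = min(R, T) - 2  [with R=-2, T=1]  = -4; H = 2*V - 2*T + 2  [with V=-4, T=1]  = -8.
Change = 2 − (-8) = 10.

10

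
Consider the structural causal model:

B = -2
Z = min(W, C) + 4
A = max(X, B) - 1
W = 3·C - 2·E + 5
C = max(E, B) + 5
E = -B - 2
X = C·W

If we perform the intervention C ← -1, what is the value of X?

-2

The intervention breaks the incoming arrows to C: C = max(E, B) + 5 no longer applies, and C = -1.
E = -B - 2  [with B=-2]  = 0
W = 3·C - 2·E + 5  [with C=-1, E=0]  = 2
X = C·W  [with C=-1, W=2]  = -2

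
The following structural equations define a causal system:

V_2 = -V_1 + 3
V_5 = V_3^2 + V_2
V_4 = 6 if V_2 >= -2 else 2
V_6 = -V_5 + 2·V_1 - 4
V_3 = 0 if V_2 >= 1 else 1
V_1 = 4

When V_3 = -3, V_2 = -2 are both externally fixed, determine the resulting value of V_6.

-3

Setting V_3 = -3, V_2 = -2 by intervention discards those variables' equations.
V_5 = V_3^2 + V_2  [with V_3=-3, V_2=-2]  = 7
V_6 = -V_5 + 2·V_1 - 4  [with V_5=7, V_1=4]  = -3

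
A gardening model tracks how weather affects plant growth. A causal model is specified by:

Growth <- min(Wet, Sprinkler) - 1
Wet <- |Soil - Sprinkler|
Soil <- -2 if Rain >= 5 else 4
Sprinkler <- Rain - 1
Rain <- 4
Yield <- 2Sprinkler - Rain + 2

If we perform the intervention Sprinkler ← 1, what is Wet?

3

Under do(Sprinkler=1), the mechanism Sprinkler <- Rain - 1 is discarded; Sprinkler is fixed at 1.
Soil = -2 if Rain >= 5 else 4  [with Rain=4]  = 4
Wet = |Soil - Sprinkler|  [with Soil=4, Sprinkler=1]  = 3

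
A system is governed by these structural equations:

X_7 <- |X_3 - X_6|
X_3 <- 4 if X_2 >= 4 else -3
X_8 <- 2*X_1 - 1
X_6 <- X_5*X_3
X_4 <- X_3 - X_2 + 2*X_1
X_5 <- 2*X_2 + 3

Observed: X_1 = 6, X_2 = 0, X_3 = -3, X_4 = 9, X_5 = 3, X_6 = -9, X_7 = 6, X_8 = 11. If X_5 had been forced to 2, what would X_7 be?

3

Under do(X_5=2), the mechanism X_5 <- 2*X_2 + 3 is discarded; X_5 is fixed at 2.
X_3 = 4 if X_2 >= 4 else -3  [with X_2=0]  = -3
X_6 = X_5*X_3  [with X_5=2, X_3=-3]  = -6
X_7 = |X_3 - X_6|  [with X_3=-3, X_6=-6]  = 3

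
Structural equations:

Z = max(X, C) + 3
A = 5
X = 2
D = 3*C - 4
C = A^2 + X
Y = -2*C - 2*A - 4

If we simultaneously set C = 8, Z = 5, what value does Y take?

-30

The joint intervention fixes C = 8, Z = 5, removing each variable's own equation.
Y = -2*C - 2*A - 4  [with C=8, A=5]  = -30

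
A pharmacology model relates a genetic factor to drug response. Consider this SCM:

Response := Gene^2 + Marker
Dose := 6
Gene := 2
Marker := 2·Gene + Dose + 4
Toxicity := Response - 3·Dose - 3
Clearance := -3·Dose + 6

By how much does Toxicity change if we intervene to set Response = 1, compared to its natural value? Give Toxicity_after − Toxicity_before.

Intervening sets Response = 1 and removes its equation (Response := Gene^2 + Marker).
Toxicity = Response - 3·Dose - 3  [with Response=1, Dose=6]  = -20
Without intervention: Marker = 2·Gene + Dose + 4  [with Gene=2, Dose=6]  = 14; Response = Gene^2 + Marker  [with Gene=2, Marker=14]  = 18; Toxicity = Response - 3·Dose - 3  [with Response=18, Dose=6]  = -3.
Change = -20 − (-3) = -17.

-17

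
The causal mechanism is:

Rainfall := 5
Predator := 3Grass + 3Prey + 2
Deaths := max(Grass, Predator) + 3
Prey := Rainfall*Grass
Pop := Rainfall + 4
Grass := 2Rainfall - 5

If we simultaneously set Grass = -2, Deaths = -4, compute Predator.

-34

The joint intervention fixes Grass = -2, Deaths = -4, removing each variable's own equation.
Prey = Rainfall*Grass  [with Rainfall=5, Grass=-2]  = -10
Predator = 3Grass + 3Prey + 2  [with Grass=-2, Prey=-10]  = -34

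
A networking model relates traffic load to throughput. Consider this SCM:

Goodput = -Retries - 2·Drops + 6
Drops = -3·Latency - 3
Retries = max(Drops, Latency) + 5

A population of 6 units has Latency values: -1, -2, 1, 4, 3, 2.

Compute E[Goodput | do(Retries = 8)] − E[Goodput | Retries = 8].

4

do(Retries=8) breaks Retries's dependence on Latency. With Retries=8 fixed, Goodput across the units is -2, -8, 10, 28, 22, 16, mean 11.
E[Goodput|Retries=8] averages over only the 2 units with Retries=8 (Latency = -2, 3): Goodput = -8, 22, mean 7.
Difference = 11 − 7 = 4.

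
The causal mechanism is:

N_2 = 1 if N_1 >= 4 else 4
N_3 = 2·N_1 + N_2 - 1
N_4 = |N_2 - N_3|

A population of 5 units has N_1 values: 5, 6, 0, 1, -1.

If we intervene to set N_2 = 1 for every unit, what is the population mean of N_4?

5

The intervention sets N_2=1 in all 5 units regardless of N_1. Recomputing N_4 per unit gives 9, 11, 1, 1, 3; average 5.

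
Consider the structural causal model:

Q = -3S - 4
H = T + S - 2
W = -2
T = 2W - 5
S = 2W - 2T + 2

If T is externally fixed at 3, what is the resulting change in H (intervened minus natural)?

-12

Under do(T=3), the mechanism T = 2W - 5 is discarded; T is fixed at 3.
S = 2W - 2T + 2  [with W=-2, T=3]  = -8
H = T + S - 2  [with T=3, S=-8]  = -7
Without intervention: T = 2W - 5  [with W=-2]  = -9; S = 2W - 2T + 2  [with W=-2, T=-9]  = 16; H = T + S - 2  [with T=-9, S=16]  = 5.
Change = -7 − 5 = -12.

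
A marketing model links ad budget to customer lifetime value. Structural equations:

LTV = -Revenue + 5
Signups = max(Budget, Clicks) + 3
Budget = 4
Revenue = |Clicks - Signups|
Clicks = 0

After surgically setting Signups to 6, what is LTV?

-1

do(Signups=6) replaces the equation Signups = max(Budget, Clicks) + 3 with the constant Signups = 6.
Revenue = |Clicks - Signups|  [with Clicks=0, Signups=6]  = 6
LTV = -Revenue + 5  [with Revenue=6]  = -1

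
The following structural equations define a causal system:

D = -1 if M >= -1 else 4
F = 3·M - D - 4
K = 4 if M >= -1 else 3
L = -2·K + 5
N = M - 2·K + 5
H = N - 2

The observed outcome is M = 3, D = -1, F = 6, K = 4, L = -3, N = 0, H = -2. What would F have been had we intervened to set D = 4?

1

The intervention breaks the incoming arrows to D: D = -1 if M >= -1 else 4 no longer applies, and D = 4.
F = 3·M - D - 4  [with M=3, D=4]  = 1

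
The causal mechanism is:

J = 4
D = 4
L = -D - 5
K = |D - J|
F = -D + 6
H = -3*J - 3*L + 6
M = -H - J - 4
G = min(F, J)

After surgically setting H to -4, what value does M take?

Intervening sets H = -4 and removes its equation (H = -3*J - 3*L + 6).
M = -H - J - 4  [with H=-4, J=4]  = -4

-4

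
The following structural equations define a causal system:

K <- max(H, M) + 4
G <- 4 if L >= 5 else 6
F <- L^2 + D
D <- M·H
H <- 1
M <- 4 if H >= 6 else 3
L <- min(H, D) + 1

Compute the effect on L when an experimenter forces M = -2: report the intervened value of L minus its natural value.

-3

Under do(M=-2), the mechanism M <- 4 if H >= 6 else 3 is discarded; M is fixed at -2.
D = M·H  [with M=-2, H=1]  = -2
L = min(H, D) + 1  [with H=1, D=-2]  = -1
Without intervention: M = 4 if H >= 6 else 3  [with H=1]  = 3; D = M·H  [with M=3, H=1]  = 3; L = min(H, D) + 1  [with H=1, D=3]  = 2.
Change = -1 − 2 = -3.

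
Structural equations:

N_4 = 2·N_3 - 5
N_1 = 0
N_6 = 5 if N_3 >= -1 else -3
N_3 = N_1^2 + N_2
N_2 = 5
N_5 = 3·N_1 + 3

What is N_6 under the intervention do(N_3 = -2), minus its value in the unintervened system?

The intervention breaks the incoming arrows to N_3: N_3 = N_1^2 + N_2 no longer applies, and N_3 = -2.
N_6 = 5 if N_3 >= -1 else -3  [with N_3=-2]  = -3
Without intervention: N_3 = N_1^2 + N_2  [with N_1=0, N_2=5]  = 5; N_6 = 5 if N_3 >= -1 else -3  [with N_3=5]  = 5.
Change = -3 − 5 = -8.

-8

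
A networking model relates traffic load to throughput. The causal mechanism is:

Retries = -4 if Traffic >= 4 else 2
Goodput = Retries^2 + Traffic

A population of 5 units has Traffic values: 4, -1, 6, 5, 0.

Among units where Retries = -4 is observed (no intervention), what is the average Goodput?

21

Observing Retries=-4 restricts to units where Retries's equation naturally yields -4: Traffic ∈ {4, 6, 5}. In that subpopulation Goodput = 20, 22, 21, mean 21.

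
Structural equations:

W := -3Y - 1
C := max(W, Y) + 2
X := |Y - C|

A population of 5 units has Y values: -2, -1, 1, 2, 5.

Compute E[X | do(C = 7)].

6

The intervention sets C=7 in all 5 units regardless of Y. Recomputing X per unit gives 9, 8, 6, 5, 2; average 6.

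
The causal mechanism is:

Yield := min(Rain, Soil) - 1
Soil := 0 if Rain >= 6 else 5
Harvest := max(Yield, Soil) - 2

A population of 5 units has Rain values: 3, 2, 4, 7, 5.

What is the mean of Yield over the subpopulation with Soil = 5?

2.5

Observing Soil=5 restricts to units where Soil's equation naturally yields 5: Rain ∈ {3, 2, 4, 5}. In that subpopulation Yield = 2, 1, 3, 4, mean 2.5.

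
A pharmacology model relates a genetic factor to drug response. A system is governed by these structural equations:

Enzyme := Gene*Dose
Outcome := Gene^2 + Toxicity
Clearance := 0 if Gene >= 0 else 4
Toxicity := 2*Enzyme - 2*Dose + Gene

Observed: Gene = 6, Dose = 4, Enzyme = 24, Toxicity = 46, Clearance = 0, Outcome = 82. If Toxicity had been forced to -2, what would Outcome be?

Under do(Toxicity=-2), the mechanism Toxicity := 2*Enzyme - 2*Dose + Gene is discarded; Toxicity is fixed at -2.
Outcome = Gene^2 + Toxicity  [with Gene=6, Toxicity=-2]  = 34

34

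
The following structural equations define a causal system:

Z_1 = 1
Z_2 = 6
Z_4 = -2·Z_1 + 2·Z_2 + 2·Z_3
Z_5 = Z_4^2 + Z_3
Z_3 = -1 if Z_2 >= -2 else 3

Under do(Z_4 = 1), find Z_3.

-1

Under do(Z_4=1), the mechanism Z_4 = -2·Z_1 + 2·Z_2 + 2·Z_3 is discarded; Z_4 is fixed at 1.
Since Z_3 is not a descendant of the intervened variable, it is unaffected.
Z_3 = -1 if Z_2 >= -2 else 3  [with Z_2=6]  = -1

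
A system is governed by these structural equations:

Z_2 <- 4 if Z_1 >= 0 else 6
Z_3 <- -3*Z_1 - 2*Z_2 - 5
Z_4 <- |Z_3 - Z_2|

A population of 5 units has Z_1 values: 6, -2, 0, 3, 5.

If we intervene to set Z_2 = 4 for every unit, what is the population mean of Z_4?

The intervention sets Z_2=4 in all 5 units regardless of Z_1. Recomputing Z_4 per unit gives 35, 11, 17, 26, 32; average 24.2.

24.2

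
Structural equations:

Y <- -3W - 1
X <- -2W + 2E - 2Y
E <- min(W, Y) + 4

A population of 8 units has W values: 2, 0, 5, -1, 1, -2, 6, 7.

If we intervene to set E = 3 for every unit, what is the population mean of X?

Under do(E=3), E's equation is replaced by E=3 for every unit. Per-unit X: 16, 8, 28, 4, 12, 0, 32, 36. Mean = 17.

17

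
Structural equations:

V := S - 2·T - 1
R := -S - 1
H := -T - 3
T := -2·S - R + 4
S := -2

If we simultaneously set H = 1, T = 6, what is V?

-15

The joint intervention fixes H = 1, T = 6, removing each variable's own equation.
V = S - 2·T - 1  [with S=-2, T=6]  = -15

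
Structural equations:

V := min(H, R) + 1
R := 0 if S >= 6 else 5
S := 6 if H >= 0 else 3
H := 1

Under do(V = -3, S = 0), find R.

5

Setting V = -3, S = 0 by intervention discards those variables' equations.
R = 0 if S >= 6 else 5  [with S=0]  = 5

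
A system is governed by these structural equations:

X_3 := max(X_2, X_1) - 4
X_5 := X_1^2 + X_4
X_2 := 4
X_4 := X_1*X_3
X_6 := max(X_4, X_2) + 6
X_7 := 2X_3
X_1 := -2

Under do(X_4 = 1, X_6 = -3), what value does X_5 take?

5

Setting X_4 = 1, X_6 = -3 by intervention discards those variables' equations.
X_5 = X_1^2 + X_4  [with X_1=-2, X_4=1]  = 5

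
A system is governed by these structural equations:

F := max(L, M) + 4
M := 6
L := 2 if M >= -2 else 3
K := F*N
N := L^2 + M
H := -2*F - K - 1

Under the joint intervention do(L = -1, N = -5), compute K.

-50

Under do(L = -1, N = -5), each intervened variable's structural equation is replaced by its fixed value.
F = max(L, M) + 4  [with L=-1, M=6]  = 10
K = F*N  [with F=10, N=-5]  = -50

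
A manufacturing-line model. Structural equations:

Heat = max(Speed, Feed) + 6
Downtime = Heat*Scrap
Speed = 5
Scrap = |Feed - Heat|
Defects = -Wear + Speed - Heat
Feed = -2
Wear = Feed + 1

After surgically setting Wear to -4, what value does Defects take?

Intervening sets Wear = -4 and removes its equation (Wear = Feed + 1).
Heat = max(Speed, Feed) + 6  [with Speed=5, Feed=-2]  = 11
Defects = -Wear + Speed - Heat  [with Wear=-4, Speed=5, Heat=11]  = -2

-2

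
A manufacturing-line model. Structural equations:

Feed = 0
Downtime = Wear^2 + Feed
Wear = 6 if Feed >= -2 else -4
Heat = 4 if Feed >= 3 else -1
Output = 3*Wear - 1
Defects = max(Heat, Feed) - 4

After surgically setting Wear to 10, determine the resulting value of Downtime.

100

The intervention breaks the incoming arrows to Wear: Wear = 6 if Feed >= -2 else -4 no longer applies, and Wear = 10.
Downtime = Wear^2 + Feed  [with Wear=10, Feed=0]  = 100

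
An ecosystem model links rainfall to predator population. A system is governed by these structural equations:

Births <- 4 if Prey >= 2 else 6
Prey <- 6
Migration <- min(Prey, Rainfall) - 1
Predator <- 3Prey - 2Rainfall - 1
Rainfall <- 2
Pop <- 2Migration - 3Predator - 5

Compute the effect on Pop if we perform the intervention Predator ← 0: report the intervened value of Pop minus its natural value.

39

The intervention breaks the incoming arrows to Predator: Predator <- 3Prey - 2Rainfall - 1 no longer applies, and Predator = 0.
Migration = min(Prey, Rainfall) - 1  [with Prey=6, Rainfall=2]  = 1
Pop = 2Migration - 3Predator - 5  [with Migration=1, Predator=0]  = -3
Without intervention: Predator = 3Prey - 2Rainfall - 1  [with Prey=6, Rainfall=2]  = 13; Migration = min(Prey, Rainfall) - 1  [with Prey=6, Rainfall=2]  = 1; Pop = 2Migration - 3Predator - 5  [with Migration=1, Predator=13]  = -42.
Change = -3 − (-42) = 39.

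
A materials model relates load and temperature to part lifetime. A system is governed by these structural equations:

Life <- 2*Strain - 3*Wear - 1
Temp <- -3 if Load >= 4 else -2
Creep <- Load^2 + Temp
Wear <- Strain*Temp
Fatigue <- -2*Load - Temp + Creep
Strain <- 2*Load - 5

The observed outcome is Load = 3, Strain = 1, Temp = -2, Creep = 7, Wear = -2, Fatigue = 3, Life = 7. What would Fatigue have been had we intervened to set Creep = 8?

Under do(Creep=8), the mechanism Creep <- Load^2 + Temp is discarded; Creep is fixed at 8.
Temp = -3 if Load >= 4 else -2  [with Load=3]  = -2
Fatigue = -2*Load - Temp + Creep  [with Load=3, Temp=-2, Creep=8]  = 4

4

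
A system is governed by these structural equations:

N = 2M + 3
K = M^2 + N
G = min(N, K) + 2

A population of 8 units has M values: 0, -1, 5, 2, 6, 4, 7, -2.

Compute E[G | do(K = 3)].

4.25

The intervention sets K=3 in all 8 units regardless of M. Recomputing G per unit gives 5, 3, 5, 5, 5, 5, 5, 1; average 4.25.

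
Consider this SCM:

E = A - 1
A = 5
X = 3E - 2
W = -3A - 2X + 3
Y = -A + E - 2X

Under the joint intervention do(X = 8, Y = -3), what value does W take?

Setting X = 8, Y = -3 by intervention discards those variables' equations.
W = -3A - 2X + 3  [with A=5, X=8]  = -28

-28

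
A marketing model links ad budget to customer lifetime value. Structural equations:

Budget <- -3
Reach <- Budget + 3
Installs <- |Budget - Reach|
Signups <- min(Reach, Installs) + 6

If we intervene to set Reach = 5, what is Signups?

11

Under do(Reach=5), the mechanism Reach <- Budget + 3 is discarded; Reach is fixed at 5.
Installs = |Budget - Reach|  [with Budget=-3, Reach=5]  = 8
Signups = min(Reach, Installs) + 6  [with Reach=5, Installs=8]  = 11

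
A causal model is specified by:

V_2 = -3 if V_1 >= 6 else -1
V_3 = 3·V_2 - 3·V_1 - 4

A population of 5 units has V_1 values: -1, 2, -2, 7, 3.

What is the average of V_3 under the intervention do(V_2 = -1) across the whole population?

-12.4

Under do(V_2=-1), V_2's equation is replaced by V_2=-1 for every unit. Per-unit V_3: -4, -13, -1, -28, -16. Mean = -12.4.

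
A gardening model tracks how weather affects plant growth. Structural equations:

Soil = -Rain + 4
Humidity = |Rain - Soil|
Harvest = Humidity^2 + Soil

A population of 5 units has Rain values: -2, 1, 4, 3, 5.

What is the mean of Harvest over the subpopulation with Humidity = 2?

6

Observing Humidity=2 restricts to units where Humidity's equation naturally yields 2: Rain ∈ {1, 3}. In that subpopulation Harvest = 7, 5, mean 6.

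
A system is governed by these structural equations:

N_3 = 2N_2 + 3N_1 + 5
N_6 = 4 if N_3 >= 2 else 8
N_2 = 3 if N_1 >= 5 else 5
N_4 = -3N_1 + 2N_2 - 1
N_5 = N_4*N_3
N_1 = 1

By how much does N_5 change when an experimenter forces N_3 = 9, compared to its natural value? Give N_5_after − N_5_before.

do(N_3=9) replaces the equation N_3 = 2N_2 + 3N_1 + 5 with the constant N_3 = 9.
N_2 = 3 if N_1 >= 5 else 5  [with N_1=1]  = 5
N_4 = -3N_1 + 2N_2 - 1  [with N_1=1, N_2=5]  = 6
N_5 = N_4*N_3  [with N_4=6, N_3=9]  = 54
Without intervention: N_2 = 3 if N_1 >= 5 else 5  [with N_1=1]  = 5; N_3 = 2N_2 + 3N_1 + 5  [with N_2=5, N_1=1]  = 18; N_4 = -3N_1 + 2N_2 - 1  [with N_1=1, N_2=5]  = 6; N_5 = N_4*N_3  [with N_4=6, N_3=18]  = 108.
Change = 54 − 108 = -54.

-54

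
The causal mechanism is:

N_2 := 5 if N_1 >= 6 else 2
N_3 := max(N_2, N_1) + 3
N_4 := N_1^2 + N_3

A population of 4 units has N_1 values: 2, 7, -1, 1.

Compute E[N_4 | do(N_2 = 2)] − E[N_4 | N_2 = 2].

13

do(N_2=2) breaks N_2's dependence on N_1. With N_2=2 fixed, N_4 across the units is 9, 59, 6, 6, mean 20.
Conditioning on N_2=2 selects the 3 unit(s) with N_1 ∈ {2, -1, 1}. Their N_4 values: 9, 6, 6. Mean = 7.
Difference = 20 − 7 = 13.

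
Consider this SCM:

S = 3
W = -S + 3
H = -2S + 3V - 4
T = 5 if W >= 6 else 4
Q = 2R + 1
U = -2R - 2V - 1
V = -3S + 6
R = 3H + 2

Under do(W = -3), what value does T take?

Intervening sets W = -3 and removes its equation (W = -S + 3).
T = 5 if W >= 6 else 4  [with W=-3]  = 4

4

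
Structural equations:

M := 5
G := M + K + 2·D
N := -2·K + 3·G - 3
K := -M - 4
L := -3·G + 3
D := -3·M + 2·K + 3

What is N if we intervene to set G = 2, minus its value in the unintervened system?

Intervening sets G = 2 and removes its equation (G := M + K + 2·D).
K = -M - 4  [with M=5]  = -9
N = -2·K + 3·G - 3  [with K=-9, G=2]  = 21
Without intervention: K = -M - 4  [with M=5]  = -9; D = -3·M + 2·K + 3  [with M=5, K=-9]  = -30; G = M + K + 2·D  [with M=5, K=-9, D=-30]  = -64; N = -2·K + 3·G - 3  [with K=-9, G=-64]  = -177.
Change = 21 − (-177) = 198.

198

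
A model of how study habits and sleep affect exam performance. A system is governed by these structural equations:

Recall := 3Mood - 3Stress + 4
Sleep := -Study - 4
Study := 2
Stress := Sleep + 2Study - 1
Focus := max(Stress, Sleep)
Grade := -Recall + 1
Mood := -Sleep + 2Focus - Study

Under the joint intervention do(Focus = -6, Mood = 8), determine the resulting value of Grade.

Under do(Focus = -6, Mood = 8), each intervened variable's structural equation is replaced by its fixed value.
Sleep = -Study - 4  [with Study=2]  = -6
Stress = Sleep + 2Study - 1  [with Sleep=-6, Study=2]  = -3
Recall = 3Mood - 3Stress + 4  [with Mood=8, Stress=-3]  = 37
Grade = -Recall + 1  [with Recall=37]  = -36

-36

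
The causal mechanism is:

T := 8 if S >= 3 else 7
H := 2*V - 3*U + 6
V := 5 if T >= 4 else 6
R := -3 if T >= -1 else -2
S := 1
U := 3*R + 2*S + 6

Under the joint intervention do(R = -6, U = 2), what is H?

10

Setting R = -6, U = 2 by intervention discards those variables' equations.
T = 8 if S >= 3 else 7  [with S=1]  = 7
V = 5 if T >= 4 else 6  [with T=7]  = 5
H = 2*V - 3*U + 6  [with V=5, U=2]  = 10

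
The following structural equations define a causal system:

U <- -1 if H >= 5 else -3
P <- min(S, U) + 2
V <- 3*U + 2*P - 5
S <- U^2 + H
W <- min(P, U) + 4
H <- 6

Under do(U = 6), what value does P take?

8

Under do(U=6), the mechanism U <- -1 if H >= 5 else -3 is discarded; U is fixed at 6.
S = U^2 + H  [with U=6, H=6]  = 42
P = min(S, U) + 2  [with S=42, U=6]  = 8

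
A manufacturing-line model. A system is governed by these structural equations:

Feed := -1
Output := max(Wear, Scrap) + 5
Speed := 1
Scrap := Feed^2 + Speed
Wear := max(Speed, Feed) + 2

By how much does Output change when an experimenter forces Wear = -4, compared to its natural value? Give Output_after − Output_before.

do(Wear=-4) replaces the equation Wear := max(Speed, Feed) + 2 with the constant Wear = -4.
Scrap = Feed^2 + Speed  [with Feed=-1, Speed=1]  = 2
Output = max(Wear, Scrap) + 5  [with Wear=-4, Scrap=2]  = 7
Without intervention: Wear = max(Speed, Feed) + 2  [with Speed=1, Feed=-1]  = 3; Scrap = Feed^2 + Speed  [with Feed=-1, Speed=1]  = 2; Output = max(Wear, Scrap) + 5  [with Wear=3, Scrap=2]  = 8.
Change = 7 − 8 = -1.

-1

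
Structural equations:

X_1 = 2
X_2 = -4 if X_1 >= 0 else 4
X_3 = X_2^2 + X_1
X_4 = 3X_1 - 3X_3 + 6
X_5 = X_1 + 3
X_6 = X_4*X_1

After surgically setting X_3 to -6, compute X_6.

60

The intervention breaks the incoming arrows to X_3: X_3 = X_2^2 + X_1 no longer applies, and X_3 = -6.
X_4 = 3X_1 - 3X_3 + 6  [with X_1=2, X_3=-6]  = 30
X_6 = X_4*X_1  [with X_4=30, X_1=2]  = 60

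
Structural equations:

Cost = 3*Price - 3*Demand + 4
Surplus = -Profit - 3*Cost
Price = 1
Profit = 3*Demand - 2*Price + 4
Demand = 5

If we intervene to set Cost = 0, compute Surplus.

do(Cost=0) replaces the equation Cost = 3*Price - 3*Demand + 4 with the constant Cost = 0.
Profit = 3*Demand - 2*Price + 4  [with Demand=5, Price=1]  = 17
Surplus = -Profit - 3*Cost  [with Profit=17, Cost=0]  = -17

-17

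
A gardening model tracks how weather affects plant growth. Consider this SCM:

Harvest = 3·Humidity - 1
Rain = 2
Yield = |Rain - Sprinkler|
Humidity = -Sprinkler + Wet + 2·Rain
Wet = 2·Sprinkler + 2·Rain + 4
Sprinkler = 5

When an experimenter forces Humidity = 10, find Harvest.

Under do(Humidity=10), the mechanism Humidity = -Sprinkler + Wet + 2·Rain is discarded; Humidity is fixed at 10.
Harvest = 3·Humidity - 1  [with Humidity=10]  = 29

29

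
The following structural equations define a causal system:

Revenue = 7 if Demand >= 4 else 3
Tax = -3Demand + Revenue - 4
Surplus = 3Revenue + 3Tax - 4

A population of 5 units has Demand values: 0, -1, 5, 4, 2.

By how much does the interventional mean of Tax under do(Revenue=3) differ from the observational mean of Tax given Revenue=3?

-5

Under do(Revenue=3), Revenue's equation is replaced by Revenue=3 for every unit. Per-unit Tax: -1, 2, -16, -13, -7. Mean = -7.
E[Tax|Revenue=3] averages over only the 3 units with Revenue=3 (Demand = 0, -1, 2): Tax = -1, 2, -7, mean -2.
Difference = -7 − (-2) = -5.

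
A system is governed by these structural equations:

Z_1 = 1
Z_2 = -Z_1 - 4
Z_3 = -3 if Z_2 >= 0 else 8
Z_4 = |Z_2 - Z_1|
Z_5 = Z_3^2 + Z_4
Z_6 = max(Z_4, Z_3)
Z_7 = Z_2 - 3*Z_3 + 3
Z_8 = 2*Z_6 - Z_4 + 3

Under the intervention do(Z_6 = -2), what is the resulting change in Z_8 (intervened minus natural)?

Intervening sets Z_6 = -2 and removes its equation (Z_6 = max(Z_4, Z_3)).
Z_2 = -Z_1 - 4  [with Z_1=1]  = -5
Z_4 = |Z_2 - Z_1|  [with Z_2=-5, Z_1=1]  = 6
Z_8 = 2*Z_6 - Z_4 + 3  [with Z_6=-2, Z_4=6]  = -7
Without intervention: Z_2 = -Z_1 - 4  [with Z_1=1]  = -5; Z_3 = -3 if Z_2 >= 0 else 8  [with Z_2=-5]  = 8; Z_4 = |Z_2 - Z_1|  [with Z_2=-5, Z_1=1]  = 6; Z_6 = max(Z_4, Z_3)  [with Z_4=6, Z_3=8]  = 8; Z_8 = 2*Z_6 - Z_4 + 3  [with Z_6=8, Z_4=6]  = 13.
Change = -7 − 13 = -20.

-20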